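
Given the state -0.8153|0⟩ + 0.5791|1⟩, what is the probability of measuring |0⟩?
0.6647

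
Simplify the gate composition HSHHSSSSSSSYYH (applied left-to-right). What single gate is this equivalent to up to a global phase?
I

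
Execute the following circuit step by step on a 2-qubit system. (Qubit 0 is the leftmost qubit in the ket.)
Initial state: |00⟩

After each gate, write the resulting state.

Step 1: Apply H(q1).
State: 1/√2|00⟩ + 1/√2|01⟩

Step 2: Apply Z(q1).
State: 1/√2|00⟩ - 1/√2|01⟩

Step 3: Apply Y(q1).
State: (1/√2)i|00⟩ + (1/√2)i|01⟩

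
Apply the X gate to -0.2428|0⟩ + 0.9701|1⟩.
0.9701|0⟩ - 0.2428|1⟩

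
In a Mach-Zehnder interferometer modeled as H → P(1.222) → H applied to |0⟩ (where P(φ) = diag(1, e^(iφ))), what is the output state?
(0.6709 + 0.4699i)|0⟩ + (0.3291 - 0.4699i)|1⟩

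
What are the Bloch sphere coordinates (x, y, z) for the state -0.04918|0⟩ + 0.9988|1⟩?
(-0.09824, 0, -0.9952)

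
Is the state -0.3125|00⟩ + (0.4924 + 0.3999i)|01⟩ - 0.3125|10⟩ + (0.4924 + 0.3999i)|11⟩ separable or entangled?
Separable

Writing the state as a|00⟩ + b|01⟩ + c|10⟩ + d|11⟩, it is a product state iff ad − bc = 0.
Here (a, b, c, d) = (-0.3125, (0.4924 + 0.3999i), -0.3125, (0.4924 + 0.3999i)): ad − bc = (-0.3125)(0.4924 + 0.3999i) − (0.4924 + 0.3999i)(-0.3125) = 0, so the state is separable.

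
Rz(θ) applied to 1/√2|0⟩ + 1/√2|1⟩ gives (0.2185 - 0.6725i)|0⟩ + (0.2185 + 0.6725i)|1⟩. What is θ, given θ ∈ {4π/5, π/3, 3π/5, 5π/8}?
4π/5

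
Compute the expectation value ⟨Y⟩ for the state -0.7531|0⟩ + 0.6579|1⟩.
0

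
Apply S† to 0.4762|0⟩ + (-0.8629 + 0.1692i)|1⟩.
0.4762|0⟩ + (0.1692 + 0.8629i)|1⟩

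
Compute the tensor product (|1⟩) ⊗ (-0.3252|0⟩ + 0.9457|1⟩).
-0.3252|10⟩ + 0.9457|11⟩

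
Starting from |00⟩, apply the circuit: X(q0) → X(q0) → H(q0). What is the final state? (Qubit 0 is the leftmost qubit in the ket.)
1/√2|00⟩ + 1/√2|10⟩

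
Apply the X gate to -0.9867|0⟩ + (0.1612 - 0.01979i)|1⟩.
(0.1612 - 0.01979i)|0⟩ - 0.9867|1⟩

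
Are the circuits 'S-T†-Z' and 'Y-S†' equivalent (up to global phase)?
No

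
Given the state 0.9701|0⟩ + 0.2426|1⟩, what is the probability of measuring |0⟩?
0.9411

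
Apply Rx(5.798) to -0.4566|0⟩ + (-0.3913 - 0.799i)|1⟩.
(0.2513 + 0.094i)|0⟩ + (0.3798 + 0.8853i)|1⟩

Rx(5.798) = [[cos(θ/2), −i·sin(θ/2)], [−i·sin(θ/2), cos(θ/2)]]; θ = 5.798, cos(θ/2) ≈ -0.970718, sin(θ/2) ≈ 0.24022.
With a = amp(|0⟩) = -0.4566 and b = amp(|1⟩) = (-0.3913 - 0.799i):
new amp(|0⟩) = (-0.970718)·a + (-0.24022i)·b = (0.2513 + 0.094i)
new amp(|1⟩) = (-0.24022i)·a + (-0.970718)·b = (0.3798 + 0.8853i)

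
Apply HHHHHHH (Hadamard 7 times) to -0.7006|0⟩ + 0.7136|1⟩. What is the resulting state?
0.009192|0⟩ - |1⟩

H² = I, so H^7 = H: a single Hadamard. With (a, b) = (-0.7006, 0.7136), H gives ((a + b)/√2, (a − b)/√2) = (0.009192, -1).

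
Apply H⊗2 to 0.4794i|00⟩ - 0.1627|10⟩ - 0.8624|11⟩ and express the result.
(-0.5126 + 0.2397i)|00⟩ + (0.3499 + 0.2397i)|01⟩ + (0.5126 + 0.2397i)|10⟩ + (-0.3499 + 0.2397i)|11⟩

H⊗2 gives amp(|y⟩) = (1/2) Σ_x (−1)^(x·y) amp(|x⟩), where x·y is the number of positions in which both x and y have a 1.
|00⟩: (0.4794i - 0.1627 - 0.8624)/2 = (-0.5126 + 0.2397i)
|01⟩: (0.4794i - 0.1627 + 0.8624)/2 = (0.3499 + 0.2397i)
|10⟩: (0.4794i + 0.1627 + 0.8624)/2 = (0.5126 + 0.2397i)
|11⟩: (0.4794i + 0.1627 - 0.8624)/2 = (-0.3499 + 0.2397i)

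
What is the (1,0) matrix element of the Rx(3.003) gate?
-0.9976i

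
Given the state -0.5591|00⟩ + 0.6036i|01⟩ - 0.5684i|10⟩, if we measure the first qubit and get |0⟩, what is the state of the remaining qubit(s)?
-0.6795|0⟩ + 0.7336i|1⟩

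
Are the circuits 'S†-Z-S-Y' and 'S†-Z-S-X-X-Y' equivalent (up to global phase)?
Yes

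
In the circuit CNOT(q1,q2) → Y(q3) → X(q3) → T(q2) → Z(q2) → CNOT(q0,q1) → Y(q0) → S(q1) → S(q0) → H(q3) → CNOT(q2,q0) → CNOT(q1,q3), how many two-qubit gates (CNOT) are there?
4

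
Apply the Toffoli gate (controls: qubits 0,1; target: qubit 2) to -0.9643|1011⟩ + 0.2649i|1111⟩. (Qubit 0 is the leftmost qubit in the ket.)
-0.9643|1011⟩ + 0.2649i|1101⟩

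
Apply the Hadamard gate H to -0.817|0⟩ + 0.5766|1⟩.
-0.17|0⟩ - 0.9854|1⟩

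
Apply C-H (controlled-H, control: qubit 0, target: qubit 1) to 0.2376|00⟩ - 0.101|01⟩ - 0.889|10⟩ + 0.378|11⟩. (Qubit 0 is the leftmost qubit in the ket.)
0.2376|00⟩ - 0.101|01⟩ - 0.3613|10⟩ - 0.8959|11⟩

C-H leaves the control-|0⟩ kets |00⟩, |01⟩ unchanged and applies H to qubit 1 on the control-|1⟩ pair (|10⟩, |11⟩).
H = [[1/√2, 1/√2], [1/√2, -1/√2]].
With a = amp(|10⟩) = -0.889 and b = amp(|11⟩) = 0.378:
new amp(|10⟩) = (1/√2)·a + (1/√2)·b = -0.3613
new amp(|11⟩) = (1/√2)·a + (-1/√2)·b = -0.8959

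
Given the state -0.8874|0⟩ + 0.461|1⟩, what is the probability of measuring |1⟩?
0.2125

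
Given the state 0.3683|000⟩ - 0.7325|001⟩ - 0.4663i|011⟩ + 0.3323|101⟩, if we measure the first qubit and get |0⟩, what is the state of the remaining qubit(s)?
0.3905|00⟩ - 0.7766|01⟩ - 0.4944i|11⟩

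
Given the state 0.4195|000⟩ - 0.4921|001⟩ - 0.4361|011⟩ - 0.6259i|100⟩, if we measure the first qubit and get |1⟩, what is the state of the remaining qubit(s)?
-i|00⟩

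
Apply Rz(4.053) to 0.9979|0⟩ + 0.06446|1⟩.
(-0.4392 - 0.8961i)|0⟩ + (-0.02837 + 0.05788i)|1⟩

Rz(4.053) = [[e^(−iθ/2), 0], [0, e^(iθ/2)]] with e^(±iθ/2) = cos(θ/2) ± i·sin(θ/2); θ = 4.053, cos(θ/2) ≈ -0.440094, sin(θ/2) ≈ 0.897952.
With a = amp(|0⟩) = 0.9979 and b = amp(|1⟩) = 0.06446:
new amp(|0⟩) = (-0.440094 - 0.897952i)·a = (-0.4392 - 0.8961i)
new amp(|1⟩) = (-0.440094 + 0.897952i)·b = (-0.02837 + 0.05788i)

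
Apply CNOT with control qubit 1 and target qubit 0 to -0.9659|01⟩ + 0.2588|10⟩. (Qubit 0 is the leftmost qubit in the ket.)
0.2588|10⟩ - 0.9659|11⟩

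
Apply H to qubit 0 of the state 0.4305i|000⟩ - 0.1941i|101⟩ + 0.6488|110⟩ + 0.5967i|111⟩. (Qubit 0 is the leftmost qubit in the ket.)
0.3044i|000⟩ - 0.1372i|001⟩ + 0.4588|010⟩ + 0.4219i|011⟩ + 0.3044i|100⟩ + 0.1372i|101⟩ - 0.4588|110⟩ - 0.4219i|111⟩

H on qubit 0 mixes each pair of kets that differ only in qubit 0: amplitudes (a, b) of (|…0…⟩, |…1…⟩) become ((a + b)/√2, (a − b)/√2). Kets absent from the input have amplitude 0.
(|000⟩, |100⟩): (a, b) = (0.4305i, 0) → (0.3044i, 0.3044i)
(|001⟩, |101⟩): (a, b) = (0, -0.1941i) → (-0.1372i, 0.1372i)
(|010⟩, |110⟩): (a, b) = (0, 0.6488) → (0.4588, -0.4588)
(|011⟩, |111⟩): (a, b) = (0, 0.5967i) → (0.4219i, -0.4219i)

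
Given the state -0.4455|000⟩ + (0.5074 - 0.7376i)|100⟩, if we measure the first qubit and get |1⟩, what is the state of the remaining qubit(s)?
(0.5668 - 0.8239i)|00⟩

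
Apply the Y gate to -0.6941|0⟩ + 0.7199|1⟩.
-0.7199i|0⟩ - 0.6941i|1⟩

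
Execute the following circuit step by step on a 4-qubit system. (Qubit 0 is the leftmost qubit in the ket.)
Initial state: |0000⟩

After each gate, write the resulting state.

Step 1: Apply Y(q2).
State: i|0010⟩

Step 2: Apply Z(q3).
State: i|0010⟩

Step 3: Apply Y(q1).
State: -|0110⟩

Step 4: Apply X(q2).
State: -|0100⟩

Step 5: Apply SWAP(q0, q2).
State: -|0100⟩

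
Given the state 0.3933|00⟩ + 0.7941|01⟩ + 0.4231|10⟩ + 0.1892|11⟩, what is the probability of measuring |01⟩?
0.6306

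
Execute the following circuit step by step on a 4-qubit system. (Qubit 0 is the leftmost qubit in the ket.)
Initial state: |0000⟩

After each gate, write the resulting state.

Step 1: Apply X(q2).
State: |0010⟩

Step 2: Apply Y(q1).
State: i|0110⟩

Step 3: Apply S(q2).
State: -|0110⟩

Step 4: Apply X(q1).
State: -|0010⟩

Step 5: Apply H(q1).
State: -1/√2|0010⟩ - 1/√2|0110⟩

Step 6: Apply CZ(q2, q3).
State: -1/√2|0010⟩ - 1/√2|0110⟩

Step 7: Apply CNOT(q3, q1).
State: -1/√2|0010⟩ - 1/√2|0110⟩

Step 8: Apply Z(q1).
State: -1/√2|0010⟩ + 1/√2|0110⟩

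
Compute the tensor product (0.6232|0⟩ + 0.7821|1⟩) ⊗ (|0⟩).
0.6232|00⟩ + 0.7821|10⟩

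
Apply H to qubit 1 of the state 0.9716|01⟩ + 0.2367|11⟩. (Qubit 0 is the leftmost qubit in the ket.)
0.687|00⟩ - 0.687|01⟩ + 0.1674|10⟩ - 0.1674|11⟩

H on qubit 1 mixes each pair of kets that differ only in qubit 1: amplitudes (a, b) of (|…0…⟩, |…1…⟩) become ((a + b)/√2, (a − b)/√2). Kets absent from the input have amplitude 0.
(|00⟩, |01⟩): (a, b) = (0, 0.9716) → (0.687, -0.687)
(|10⟩, |11⟩): (a, b) = (0, 0.2367) → (0.1674, -0.1674)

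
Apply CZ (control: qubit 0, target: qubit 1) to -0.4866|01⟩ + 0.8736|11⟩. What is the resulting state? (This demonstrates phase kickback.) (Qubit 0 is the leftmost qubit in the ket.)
-0.4866|01⟩ - 0.8736|11⟩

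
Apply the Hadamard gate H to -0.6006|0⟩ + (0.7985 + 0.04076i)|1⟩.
(0.1399 + 0.02882i)|0⟩ + (-0.9893 - 0.02882i)|1⟩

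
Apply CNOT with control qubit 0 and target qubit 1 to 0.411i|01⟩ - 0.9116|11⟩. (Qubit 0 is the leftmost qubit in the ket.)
0.411i|01⟩ - 0.9116|10⟩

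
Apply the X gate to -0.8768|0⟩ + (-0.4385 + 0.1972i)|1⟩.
(-0.4385 + 0.1972i)|0⟩ - 0.8768|1⟩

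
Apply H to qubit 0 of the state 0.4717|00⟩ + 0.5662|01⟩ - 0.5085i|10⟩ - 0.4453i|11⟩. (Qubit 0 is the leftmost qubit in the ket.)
(0.3335 - 0.3596i)|00⟩ + (0.4004 - 0.3149i)|01⟩ + (0.3335 + 0.3596i)|10⟩ + (0.4004 + 0.3149i)|11⟩

H on qubit 0 mixes each pair of kets that differ only in qubit 0: amplitudes (a, b) of (|…0…⟩, |…1…⟩) become ((a + b)/√2, (a − b)/√2). Kets absent from the input have amplitude 0.
(|00⟩, |10⟩): (a, b) = (0.4717, -0.5085i) → ((0.3335 - 0.3596i), (0.3335 + 0.3596i))
(|01⟩, |11⟩): (a, b) = (0.5662, -0.4453i) → ((0.4004 - 0.3149i), (0.4004 + 0.3149i))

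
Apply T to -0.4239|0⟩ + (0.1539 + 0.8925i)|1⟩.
-0.4239|0⟩ + (-0.5223 + 0.7399i)|1⟩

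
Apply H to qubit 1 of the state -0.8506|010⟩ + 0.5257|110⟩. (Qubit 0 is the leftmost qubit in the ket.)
-0.6015|000⟩ + 0.6015|010⟩ + 0.3717|100⟩ - 0.3717|110⟩

H on qubit 1 mixes each pair of kets that differ only in qubit 1: amplitudes (a, b) of (|…0…⟩, |…1…⟩) become ((a + b)/√2, (a − b)/√2). Kets absent from the input have amplitude 0.
(|000⟩, |010⟩): (a, b) = (0, -0.8506) → (-0.6015, 0.6015)
(|100⟩, |110⟩): (a, b) = (0, 0.5257) → (0.3717, -0.3717)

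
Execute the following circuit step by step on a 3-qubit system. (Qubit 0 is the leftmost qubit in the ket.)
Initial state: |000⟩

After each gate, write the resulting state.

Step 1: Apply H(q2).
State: 1/√2|000⟩ + 1/√2|001⟩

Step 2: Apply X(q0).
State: 1/√2|100⟩ + 1/√2|101⟩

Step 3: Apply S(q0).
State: (1/√2)i|100⟩ + (1/√2)i|101⟩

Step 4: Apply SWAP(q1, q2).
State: (1/√2)i|100⟩ + (1/√2)i|110⟩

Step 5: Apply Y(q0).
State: 1/√2|000⟩ + 1/√2|010⟩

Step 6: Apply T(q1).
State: 1/√2|000⟩ + (1/2 + (1/2)i)|010⟩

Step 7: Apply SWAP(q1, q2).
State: 1/√2|000⟩ + (1/2 + (1/2)i)|001⟩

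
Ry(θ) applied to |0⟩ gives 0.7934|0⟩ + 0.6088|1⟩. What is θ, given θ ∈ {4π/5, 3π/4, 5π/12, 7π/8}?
5π/12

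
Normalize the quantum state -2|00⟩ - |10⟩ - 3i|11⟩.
-0.5345|00⟩ - 0.2673|10⟩ - 0.8018i|11⟩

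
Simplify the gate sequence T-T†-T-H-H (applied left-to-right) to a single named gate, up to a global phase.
T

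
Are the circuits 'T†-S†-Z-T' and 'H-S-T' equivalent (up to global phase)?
No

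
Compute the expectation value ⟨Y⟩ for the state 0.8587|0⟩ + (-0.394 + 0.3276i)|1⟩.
0.5626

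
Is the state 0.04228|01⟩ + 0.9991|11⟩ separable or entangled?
Separable

Writing the state as a|00⟩ + b|01⟩ + c|10⟩ + d|11⟩, it is a product state iff ad − bc = 0.
Here (a, b, c, d) = (0, 0.04228, 0, 0.9991): ad − bc = (0)(0.9991) − (0.04228)(0) = 0, so the state is separable.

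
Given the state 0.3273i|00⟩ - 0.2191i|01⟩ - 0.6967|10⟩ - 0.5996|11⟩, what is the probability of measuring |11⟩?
0.3595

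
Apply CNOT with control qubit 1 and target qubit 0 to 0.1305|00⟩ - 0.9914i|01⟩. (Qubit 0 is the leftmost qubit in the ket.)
0.1305|00⟩ - 0.9914i|11⟩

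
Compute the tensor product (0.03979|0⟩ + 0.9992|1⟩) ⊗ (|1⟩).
0.03979|01⟩ + 0.9992|11⟩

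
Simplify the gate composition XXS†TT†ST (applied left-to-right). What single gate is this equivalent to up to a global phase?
T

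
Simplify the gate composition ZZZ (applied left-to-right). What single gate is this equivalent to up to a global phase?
Z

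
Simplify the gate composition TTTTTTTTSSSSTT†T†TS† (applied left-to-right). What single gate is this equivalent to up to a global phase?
S†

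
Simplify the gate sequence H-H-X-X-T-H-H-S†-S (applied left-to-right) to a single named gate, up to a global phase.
T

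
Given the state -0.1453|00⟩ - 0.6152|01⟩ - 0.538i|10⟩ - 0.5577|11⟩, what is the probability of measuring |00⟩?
0.02111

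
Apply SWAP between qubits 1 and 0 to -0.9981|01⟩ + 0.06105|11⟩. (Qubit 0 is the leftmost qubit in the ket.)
-0.9981|10⟩ + 0.06105|11⟩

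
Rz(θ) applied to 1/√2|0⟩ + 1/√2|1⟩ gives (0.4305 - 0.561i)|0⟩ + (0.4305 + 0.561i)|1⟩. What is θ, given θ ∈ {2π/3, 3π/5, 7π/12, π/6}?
7π/12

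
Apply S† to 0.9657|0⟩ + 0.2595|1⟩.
0.9657|0⟩ - 0.2595i|1⟩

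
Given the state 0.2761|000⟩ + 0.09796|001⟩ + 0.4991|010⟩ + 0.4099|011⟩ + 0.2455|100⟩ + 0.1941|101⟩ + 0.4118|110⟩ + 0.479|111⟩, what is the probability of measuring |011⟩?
0.168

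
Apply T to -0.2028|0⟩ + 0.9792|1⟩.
-0.2028|0⟩ + (0.6924 + 0.6924i)|1⟩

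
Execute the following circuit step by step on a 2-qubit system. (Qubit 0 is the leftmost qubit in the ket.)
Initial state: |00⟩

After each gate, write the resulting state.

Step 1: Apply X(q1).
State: |01⟩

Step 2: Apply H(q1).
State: 1/√2|00⟩ - 1/√2|01⟩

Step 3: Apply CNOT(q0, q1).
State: 1/√2|00⟩ - 1/√2|01⟩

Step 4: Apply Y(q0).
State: (1/√2)i|10⟩ - (1/√2)i|11⟩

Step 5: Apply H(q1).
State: i|11⟩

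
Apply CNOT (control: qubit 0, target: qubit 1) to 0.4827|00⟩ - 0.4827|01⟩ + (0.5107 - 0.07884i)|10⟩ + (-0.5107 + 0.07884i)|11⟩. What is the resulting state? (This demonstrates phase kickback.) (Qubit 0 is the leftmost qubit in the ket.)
0.4827|00⟩ - 0.4827|01⟩ + (-0.5107 + 0.07884i)|10⟩ + (0.5107 - 0.07884i)|11⟩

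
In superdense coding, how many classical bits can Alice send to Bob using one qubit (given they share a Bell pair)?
2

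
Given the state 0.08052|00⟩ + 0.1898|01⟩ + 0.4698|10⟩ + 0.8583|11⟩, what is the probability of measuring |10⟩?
0.2207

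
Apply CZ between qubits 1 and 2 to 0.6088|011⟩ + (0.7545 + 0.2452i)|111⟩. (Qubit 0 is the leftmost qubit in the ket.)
-0.6088|011⟩ + (-0.7545 - 0.2452i)|111⟩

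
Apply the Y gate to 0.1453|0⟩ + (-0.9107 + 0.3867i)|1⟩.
(0.3867 + 0.9107i)|0⟩ + 0.1453i|1⟩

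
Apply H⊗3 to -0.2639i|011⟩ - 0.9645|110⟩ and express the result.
(-0.341 - 0.0933i)|000⟩ + (-0.341 + 0.0933i)|001⟩ + (0.341 + 0.0933i)|010⟩ + (0.341 - 0.0933i)|011⟩ + (0.341 - 0.0933i)|100⟩ + (0.341 + 0.0933i)|101⟩ + (-0.341 + 0.0933i)|110⟩ + (-0.341 - 0.0933i)|111⟩

H⊗3 gives amp(|y⟩) = (1/2√2) Σ_x (−1)^(x·y) amp(|x⟩), where x·y is the number of positions in which both x and y have a 1.
|000⟩: (-0.2639i - 0.9645)/(2√2) = (-0.341 - 0.0933i)
|001⟩: (0.2639i - 0.9645)/(2√2) = (-0.341 + 0.0933i)
|010⟩: (0.2639i + 0.9645)/(2√2) = (0.341 + 0.0933i)
|011⟩: (-0.2639i + 0.9645)/(2√2) = (0.341 - 0.0933i)
|100⟩: (-0.2639i + 0.9645)/(2√2) = (0.341 - 0.0933i)
|101⟩: (0.2639i + 0.9645)/(2√2) = (0.341 + 0.0933i)
|110⟩: (0.2639i - 0.9645)/(2√2) = (-0.341 + 0.0933i)
|111⟩: (-0.2639i - 0.9645)/(2√2) = (-0.341 - 0.0933i)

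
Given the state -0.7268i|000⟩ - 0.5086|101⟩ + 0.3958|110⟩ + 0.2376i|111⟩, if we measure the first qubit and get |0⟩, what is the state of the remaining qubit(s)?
-i|00⟩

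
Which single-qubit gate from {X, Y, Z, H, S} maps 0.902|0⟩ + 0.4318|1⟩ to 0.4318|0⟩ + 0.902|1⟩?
X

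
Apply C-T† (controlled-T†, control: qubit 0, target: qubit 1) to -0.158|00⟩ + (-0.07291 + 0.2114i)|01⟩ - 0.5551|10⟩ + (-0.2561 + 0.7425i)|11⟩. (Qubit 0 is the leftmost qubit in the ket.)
-0.158|00⟩ + (-0.07291 + 0.2114i)|01⟩ - 0.5551|10⟩ + (0.3439 + 0.7061i)|11⟩

C-T† leaves the control-|0⟩ kets |00⟩, |01⟩ unchanged and applies T† to qubit 1 on the control-|1⟩ pair (|10⟩, |11⟩).
T† = [[1, 0], [0, (1/√2 - (1/√2)i)]].
With a = amp(|10⟩) = -0.5551 and b = amp(|11⟩) = (-0.2561 + 0.7425i):
new amp(|10⟩) = (1)·a = -0.5551
new amp(|11⟩) = (1/√2 - (1/√2)i)·b = (0.3439 + 0.7061i)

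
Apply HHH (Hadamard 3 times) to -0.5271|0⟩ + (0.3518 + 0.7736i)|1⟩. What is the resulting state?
(-0.124 + 0.547i)|0⟩ + (-0.6215 - 0.547i)|1⟩

H² = I, so H^3 = H: a single Hadamard. With (a, b) = (-0.5271, (0.3518 + 0.7736i)), H gives ((a + b)/√2, (a − b)/√2) = ((-0.124 + 0.547i), (-0.6215 - 0.547i)).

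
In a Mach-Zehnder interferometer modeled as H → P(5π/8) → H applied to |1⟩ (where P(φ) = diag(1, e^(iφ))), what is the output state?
(0.6913 - 0.4619i)|0⟩ + (0.3087 + 0.4619i)|1⟩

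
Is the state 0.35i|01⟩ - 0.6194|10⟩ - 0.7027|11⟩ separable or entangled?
Entangled

Writing the state as a|00⟩ + b|01⟩ + c|10⟩ + d|11⟩, it is a product state iff ad − bc = 0.
Here (a, b, c, d) = (0, 0.35i, -0.6194, -0.7027): ad − bc = (0)(-0.7027) − (0.35i)(-0.6194) = 0.2168i ≠ 0, so the state is entangled.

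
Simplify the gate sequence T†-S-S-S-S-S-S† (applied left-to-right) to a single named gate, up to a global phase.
T†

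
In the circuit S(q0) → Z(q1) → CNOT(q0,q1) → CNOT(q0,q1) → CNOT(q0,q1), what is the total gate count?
5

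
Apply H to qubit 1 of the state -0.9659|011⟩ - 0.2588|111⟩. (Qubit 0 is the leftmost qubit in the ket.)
-0.683|001⟩ + 0.683|011⟩ - 0.183|101⟩ + 0.183|111⟩

H on qubit 1 mixes each pair of kets that differ only in qubit 1: amplitudes (a, b) of (|…0…⟩, |…1…⟩) become ((a + b)/√2, (a − b)/√2). Kets absent from the input have amplitude 0.
(|001⟩, |011⟩): (a, b) = (0, -0.9659) → (-0.683, 0.683)
(|101⟩, |111⟩): (a, b) = (0, -0.2588) → (-0.183, 0.183)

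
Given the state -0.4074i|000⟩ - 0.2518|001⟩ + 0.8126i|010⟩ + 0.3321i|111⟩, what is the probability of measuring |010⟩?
0.6603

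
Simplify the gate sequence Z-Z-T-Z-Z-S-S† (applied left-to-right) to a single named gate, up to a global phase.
T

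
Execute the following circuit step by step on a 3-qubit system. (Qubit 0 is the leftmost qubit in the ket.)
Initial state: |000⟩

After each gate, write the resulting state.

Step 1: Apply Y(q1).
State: i|010⟩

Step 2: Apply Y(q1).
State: |000⟩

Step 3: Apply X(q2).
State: |001⟩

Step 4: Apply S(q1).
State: |001⟩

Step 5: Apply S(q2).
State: i|001⟩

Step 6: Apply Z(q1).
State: i|001⟩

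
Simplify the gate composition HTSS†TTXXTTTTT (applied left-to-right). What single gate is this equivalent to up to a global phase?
H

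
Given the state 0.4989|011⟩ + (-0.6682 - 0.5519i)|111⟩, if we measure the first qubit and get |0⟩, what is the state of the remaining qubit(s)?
|11⟩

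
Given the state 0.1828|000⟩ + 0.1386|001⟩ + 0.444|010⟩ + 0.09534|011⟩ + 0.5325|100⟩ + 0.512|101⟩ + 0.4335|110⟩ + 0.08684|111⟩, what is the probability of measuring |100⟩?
0.2836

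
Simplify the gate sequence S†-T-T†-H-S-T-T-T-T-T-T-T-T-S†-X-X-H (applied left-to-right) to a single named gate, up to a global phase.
S†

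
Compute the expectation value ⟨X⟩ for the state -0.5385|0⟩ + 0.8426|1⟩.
-0.9075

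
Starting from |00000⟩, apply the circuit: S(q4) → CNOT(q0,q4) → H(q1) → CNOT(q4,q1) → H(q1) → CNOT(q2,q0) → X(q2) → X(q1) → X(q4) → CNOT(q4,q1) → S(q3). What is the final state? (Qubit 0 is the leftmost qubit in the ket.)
|00101⟩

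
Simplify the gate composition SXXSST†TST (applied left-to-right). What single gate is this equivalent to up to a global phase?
T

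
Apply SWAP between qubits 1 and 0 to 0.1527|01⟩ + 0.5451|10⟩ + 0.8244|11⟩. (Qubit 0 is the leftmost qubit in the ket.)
0.5451|01⟩ + 0.1527|10⟩ + 0.8244|11⟩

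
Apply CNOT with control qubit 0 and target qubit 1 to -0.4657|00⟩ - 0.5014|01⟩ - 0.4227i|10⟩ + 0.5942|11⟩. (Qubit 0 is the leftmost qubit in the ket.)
-0.4657|00⟩ - 0.5014|01⟩ + 0.5942|10⟩ - 0.4227i|11⟩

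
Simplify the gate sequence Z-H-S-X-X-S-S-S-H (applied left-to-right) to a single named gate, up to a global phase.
Z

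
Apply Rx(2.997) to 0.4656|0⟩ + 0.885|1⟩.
(0.03363 - 0.8827i)|0⟩ + (0.06393 - 0.4644i)|1⟩

Rx(2.997) = [[cos(θ/2), −i·sin(θ/2)], [−i·sin(θ/2), cos(θ/2)]]; θ = 2.997, cos(θ/2) ≈ 0.0722334, sin(θ/2) ≈ 0.997388.
With a = amp(|0⟩) = 0.4656 and b = amp(|1⟩) = 0.885:
new amp(|0⟩) = (0.0722334)·a + (-0.997388i)·b = (0.03363 - 0.8827i)
new amp(|1⟩) = (-0.997388i)·a + (0.0722334)·b = (0.06393 - 0.4644i)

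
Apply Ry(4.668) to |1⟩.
-0.7226|0⟩ - 0.6912|1⟩

Ry(4.668) = [[cos(θ/2), −sin(θ/2)], [sin(θ/2), cos(θ/2)]]; θ = 4.668, cos(θ/2) ≈ -0.69124, sin(θ/2) ≈ 0.722625.
With a = amp(|0⟩) = 0 and b = amp(|1⟩) = 1:
new amp(|0⟩) = (-0.69124)·a + (-0.722625)·b = -0.7226
new amp(|1⟩) = (0.722625)·a + (-0.69124)·b = -0.6912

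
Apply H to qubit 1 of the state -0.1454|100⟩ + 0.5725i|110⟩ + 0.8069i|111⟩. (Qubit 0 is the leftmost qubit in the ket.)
(-0.1028 + 0.4048i)|100⟩ + 0.5706i|101⟩ + (-0.1028 - 0.4048i)|110⟩ - 0.5706i|111⟩

H on qubit 1 mixes each pair of kets that differ only in qubit 1: amplitudes (a, b) of (|…0…⟩, |…1…⟩) become ((a + b)/√2, (a − b)/√2). Kets absent from the input have amplitude 0.
(|100⟩, |110⟩): (a, b) = (-0.1454, 0.5725i) → ((-0.1028 + 0.4048i), (-0.1028 - 0.4048i))
(|101⟩, |111⟩): (a, b) = (0, 0.8069i) → (0.5706i, -0.5706i)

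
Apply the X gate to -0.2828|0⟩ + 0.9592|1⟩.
0.9592|0⟩ - 0.2828|1⟩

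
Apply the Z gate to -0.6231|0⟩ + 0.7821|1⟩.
-0.6231|0⟩ - 0.7821|1⟩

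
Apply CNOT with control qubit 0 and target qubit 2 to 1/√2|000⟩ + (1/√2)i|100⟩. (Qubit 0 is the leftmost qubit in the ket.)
1/√2|000⟩ + (1/√2)i|101⟩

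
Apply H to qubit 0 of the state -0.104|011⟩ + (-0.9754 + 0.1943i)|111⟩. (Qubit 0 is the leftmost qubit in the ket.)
(-0.7633 + 0.1374i)|011⟩ + (0.6162 - 0.1374i)|111⟩

H on qubit 0 mixes each pair of kets that differ only in qubit 0: amplitudes (a, b) of (|…0…⟩, |…1…⟩) become ((a + b)/√2, (a − b)/√2). Kets absent from the input have amplitude 0.
(|011⟩, |111⟩): (a, b) = (-0.104, (-0.9754 + 0.1943i)) → ((-0.7633 + 0.1374i), (0.6162 - 0.1374i))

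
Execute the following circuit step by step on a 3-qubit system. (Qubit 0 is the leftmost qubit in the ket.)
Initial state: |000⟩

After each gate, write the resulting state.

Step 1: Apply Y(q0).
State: i|100⟩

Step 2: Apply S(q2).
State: i|100⟩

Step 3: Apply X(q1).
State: i|110⟩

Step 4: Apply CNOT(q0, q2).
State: i|111⟩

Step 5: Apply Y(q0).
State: |011⟩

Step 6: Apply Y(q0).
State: i|111⟩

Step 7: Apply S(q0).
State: -|111⟩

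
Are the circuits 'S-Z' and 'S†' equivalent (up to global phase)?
Yes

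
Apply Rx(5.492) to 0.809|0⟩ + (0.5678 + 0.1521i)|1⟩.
(-0.6879 - 0.2188i)|0⟩ + (-0.5239 - 0.4521i)|1⟩

Rx(5.492) = [[cos(θ/2), −i·sin(θ/2)], [−i·sin(θ/2), cos(θ/2)]]; θ = 5.492, cos(θ/2) ≈ -0.922768, sin(θ/2) ≈ 0.385355.
With a = amp(|0⟩) = 0.809 and b = amp(|1⟩) = (0.5678 + 0.1521i):
new amp(|0⟩) = (-0.922768)·a + (-0.385355i)·b = (-0.6879 - 0.2188i)
new amp(|1⟩) = (-0.385355i)·a + (-0.922768)·b = (-0.5239 - 0.4521i)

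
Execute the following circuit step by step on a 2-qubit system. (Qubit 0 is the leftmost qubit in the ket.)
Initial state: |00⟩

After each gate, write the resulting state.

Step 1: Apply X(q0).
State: |10⟩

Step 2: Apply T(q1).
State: |10⟩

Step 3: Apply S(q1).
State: |10⟩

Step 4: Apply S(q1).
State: |10⟩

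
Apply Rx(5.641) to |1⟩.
-0.3156i|0⟩ - 0.9489|1⟩

Rx(5.641) = [[cos(θ/2), −i·sin(θ/2)], [−i·sin(θ/2), cos(θ/2)]]; θ = 5.641, cos(θ/2) ≈ -0.948891, sin(θ/2) ≈ 0.315604.
With a = amp(|0⟩) = 0 and b = amp(|1⟩) = 1:
new amp(|0⟩) = (-0.948891)·a + (-0.315604i)·b = -0.3156i
new amp(|1⟩) = (-0.315604i)·a + (-0.948891)·b = -0.9489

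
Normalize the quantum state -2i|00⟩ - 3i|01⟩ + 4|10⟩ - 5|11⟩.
-0.2722i|00⟩ - (1/√6)i|01⟩ + 0.5443|10⟩ - 0.6804|11⟩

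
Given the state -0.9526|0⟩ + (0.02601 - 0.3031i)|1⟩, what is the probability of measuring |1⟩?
0.09255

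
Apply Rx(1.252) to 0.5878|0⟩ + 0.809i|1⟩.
0.9503|0⟩ + 0.3112i|1⟩

Rx(1.252) = [[cos(θ/2), −i·sin(θ/2)], [−i·sin(θ/2), cos(θ/2)]]; θ = 1.252, cos(θ/2) ≈ 0.810378, sin(θ/2) ≈ 0.585908.
With a = amp(|0⟩) = 0.5878 and b = amp(|1⟩) = 0.809i:
new amp(|0⟩) = (0.810378)·a + (-0.585908i)·b = 0.9503
new amp(|1⟩) = (-0.585908i)·a + (0.810378)·b = 0.3112i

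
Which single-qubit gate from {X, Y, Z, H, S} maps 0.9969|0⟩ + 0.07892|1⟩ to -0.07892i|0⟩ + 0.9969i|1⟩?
Y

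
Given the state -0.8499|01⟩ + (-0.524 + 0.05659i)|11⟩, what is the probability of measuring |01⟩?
0.7223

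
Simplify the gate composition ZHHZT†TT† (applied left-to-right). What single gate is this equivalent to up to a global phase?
T†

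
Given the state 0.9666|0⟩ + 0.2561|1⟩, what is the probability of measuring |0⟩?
0.9343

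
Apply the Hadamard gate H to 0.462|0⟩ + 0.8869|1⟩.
0.9538|0⟩ - 0.3004|1⟩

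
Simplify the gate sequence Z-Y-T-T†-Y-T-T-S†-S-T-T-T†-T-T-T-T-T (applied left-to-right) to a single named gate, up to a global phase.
Z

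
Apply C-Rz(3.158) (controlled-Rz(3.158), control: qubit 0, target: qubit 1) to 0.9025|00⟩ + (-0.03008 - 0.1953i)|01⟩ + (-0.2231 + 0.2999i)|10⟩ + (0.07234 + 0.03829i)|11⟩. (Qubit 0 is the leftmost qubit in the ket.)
0.9025|00⟩ + (-0.03008 - 0.1953i)|01⟩ + (0.3017 + 0.2206i)|10⟩ + (-0.03888 + 0.07202i)|11⟩

C-Rz(3.158) leaves the control-|0⟩ kets |00⟩, |01⟩ unchanged and applies Rz(3.158) to qubit 1 on the control-|1⟩ pair (|10⟩, |11⟩).
Rz(3.158) = [[e^(−iθ/2), 0], [0, e^(iθ/2)]] with e^(±iθ/2) = cos(θ/2) ± i·sin(θ/2); θ = 3.158, cos(θ/2) ≈ -0.00820358, sin(θ/2) ≈ 0.999966.
With a = amp(|10⟩) = (-0.2231 + 0.2999i) and b = amp(|11⟩) = (0.07234 + 0.03829i):
new amp(|10⟩) = (-0.00820358 - 0.999966i)·a = (0.3017 + 0.2206i)
new amp(|11⟩) = (-0.00820358 + 0.999966i)·b = (-0.03888 + 0.07202i)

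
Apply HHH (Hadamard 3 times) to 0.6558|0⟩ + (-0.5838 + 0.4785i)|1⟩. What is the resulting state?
(0.05091 + 0.3384i)|0⟩ + (0.8765 - 0.3384i)|1⟩

H² = I, so H^3 = H: a single Hadamard. With (a, b) = (0.6558, (-0.5838 + 0.4785i)), H gives ((a + b)/√2, (a − b)/√2) = ((0.05091 + 0.3384i), (0.8765 - 0.3384i)).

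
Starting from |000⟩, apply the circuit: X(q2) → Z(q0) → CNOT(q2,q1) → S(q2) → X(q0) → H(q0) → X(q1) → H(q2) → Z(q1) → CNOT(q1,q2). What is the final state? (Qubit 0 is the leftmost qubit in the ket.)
(1/2)i|000⟩ - (1/2)i|001⟩ - (1/2)i|100⟩ + (1/2)i|101⟩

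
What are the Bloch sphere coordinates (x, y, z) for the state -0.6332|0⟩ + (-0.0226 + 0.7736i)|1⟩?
(0.02862, -0.9797, -0.198)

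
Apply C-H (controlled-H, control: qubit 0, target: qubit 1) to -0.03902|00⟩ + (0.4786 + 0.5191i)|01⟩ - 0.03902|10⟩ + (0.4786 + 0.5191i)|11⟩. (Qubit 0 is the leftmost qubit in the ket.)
-0.03902|00⟩ + (0.4786 + 0.5191i)|01⟩ + (0.3108 + 0.3671i)|10⟩ + (-0.366 - 0.3671i)|11⟩

C-H leaves the control-|0⟩ kets |00⟩, |01⟩ unchanged and applies H to qubit 1 on the control-|1⟩ pair (|10⟩, |11⟩).
H = [[1/√2, 1/√2], [1/√2, -1/√2]].
With a = amp(|10⟩) = -0.03902 and b = amp(|11⟩) = (0.4786 + 0.5191i):
new amp(|10⟩) = (1/√2)·a + (1/√2)·b = (0.3108 + 0.3671i)
new amp(|11⟩) = (1/√2)·a + (-1/√2)·b = (-0.366 - 0.3671i)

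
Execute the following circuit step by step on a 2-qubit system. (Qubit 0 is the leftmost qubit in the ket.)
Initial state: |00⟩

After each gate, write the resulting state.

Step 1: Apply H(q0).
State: 1/√2|00⟩ + 1/√2|10⟩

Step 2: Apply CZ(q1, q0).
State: 1/√2|00⟩ + 1/√2|10⟩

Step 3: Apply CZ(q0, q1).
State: 1/√2|00⟩ + 1/√2|10⟩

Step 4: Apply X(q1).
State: 1/√2|01⟩ + 1/√2|11⟩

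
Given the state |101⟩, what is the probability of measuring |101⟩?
1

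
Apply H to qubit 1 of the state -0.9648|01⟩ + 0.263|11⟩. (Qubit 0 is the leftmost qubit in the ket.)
-0.6822|00⟩ + 0.6822|01⟩ + 0.186|10⟩ - 0.186|11⟩

H on qubit 1 mixes each pair of kets that differ only in qubit 1: amplitudes (a, b) of (|…0…⟩, |…1…⟩) become ((a + b)/√2, (a − b)/√2). Kets absent from the input have amplitude 0.
(|00⟩, |01⟩): (a, b) = (0, -0.9648) → (-0.6822, 0.6822)
(|10⟩, |11⟩): (a, b) = (0, 0.263) → (0.186, -0.186)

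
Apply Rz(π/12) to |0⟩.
(0.9914 - 0.1305i)|0⟩

Rz(π/12) = [[e^(−iθ/2), 0], [0, e^(iθ/2)]] with e^(±iθ/2) = cos(θ/2) ± i·sin(θ/2); θ = π/12, cos(θ/2) ≈ 0.991445, sin(θ/2) ≈ 0.130526.
With a = amp(|0⟩) = 1 and b = amp(|1⟩) = 0:
new amp(|0⟩) = (0.991445 - 0.130526i)·a = (0.9914 - 0.1305i)
new amp(|1⟩) = (0.991445 + 0.130526i)·b = 0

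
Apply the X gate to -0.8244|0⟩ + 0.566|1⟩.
0.566|0⟩ - 0.8244|1⟩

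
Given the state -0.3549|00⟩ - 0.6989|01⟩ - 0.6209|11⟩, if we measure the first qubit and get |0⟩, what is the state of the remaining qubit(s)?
-0.4528|0⟩ - 0.8916|1⟩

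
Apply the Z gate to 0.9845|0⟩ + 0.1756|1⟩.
0.9845|0⟩ - 0.1756|1⟩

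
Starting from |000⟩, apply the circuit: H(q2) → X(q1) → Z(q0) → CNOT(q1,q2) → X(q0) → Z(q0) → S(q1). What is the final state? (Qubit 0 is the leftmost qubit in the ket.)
-(1/√2)i|110⟩ - (1/√2)i|111⟩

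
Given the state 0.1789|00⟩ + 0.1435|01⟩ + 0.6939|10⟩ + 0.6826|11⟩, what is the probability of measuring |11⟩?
0.4659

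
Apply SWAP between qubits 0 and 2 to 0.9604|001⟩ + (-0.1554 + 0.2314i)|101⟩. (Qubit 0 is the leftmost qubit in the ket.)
0.9604|100⟩ + (-0.1554 + 0.2314i)|101⟩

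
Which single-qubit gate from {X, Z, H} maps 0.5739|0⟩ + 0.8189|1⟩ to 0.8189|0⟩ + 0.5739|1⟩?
X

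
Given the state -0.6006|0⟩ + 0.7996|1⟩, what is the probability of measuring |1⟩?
0.6394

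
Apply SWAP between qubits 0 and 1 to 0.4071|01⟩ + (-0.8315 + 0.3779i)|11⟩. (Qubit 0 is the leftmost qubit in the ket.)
0.4071|10⟩ + (-0.8315 + 0.3779i)|11⟩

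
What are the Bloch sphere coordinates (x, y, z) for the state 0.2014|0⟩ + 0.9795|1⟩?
(0.3945, 0, -0.9189)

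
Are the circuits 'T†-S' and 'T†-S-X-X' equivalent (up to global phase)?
Yes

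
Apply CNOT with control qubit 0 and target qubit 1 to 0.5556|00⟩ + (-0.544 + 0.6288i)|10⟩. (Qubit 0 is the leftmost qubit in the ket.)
0.5556|00⟩ + (-0.544 + 0.6288i)|11⟩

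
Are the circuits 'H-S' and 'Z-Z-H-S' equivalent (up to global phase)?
Yes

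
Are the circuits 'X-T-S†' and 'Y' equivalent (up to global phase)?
No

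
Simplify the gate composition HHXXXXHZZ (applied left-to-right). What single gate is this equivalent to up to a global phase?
H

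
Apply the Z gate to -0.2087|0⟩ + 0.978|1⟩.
-0.2087|0⟩ - 0.978|1⟩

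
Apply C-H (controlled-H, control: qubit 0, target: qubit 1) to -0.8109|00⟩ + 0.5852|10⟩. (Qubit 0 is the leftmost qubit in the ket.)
-0.8109|00⟩ + 0.4138|10⟩ + 0.4138|11⟩

C-H leaves the control-|0⟩ kets |00⟩, |01⟩ unchanged and applies H to qubit 1 on the control-|1⟩ pair (|10⟩, |11⟩).
H = [[1/√2, 1/√2], [1/√2, -1/√2]].
With a = amp(|10⟩) = 0.5852 and b = amp(|11⟩) = 0:
new amp(|10⟩) = (1/√2)·a + (1/√2)·b = 0.4138
new amp(|11⟩) = (1/√2)·a + (-1/√2)·b = 0.4138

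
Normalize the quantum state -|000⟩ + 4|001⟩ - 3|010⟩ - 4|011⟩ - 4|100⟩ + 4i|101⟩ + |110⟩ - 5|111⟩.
-0.1|000⟩ + 0.4|001⟩ - 0.3|010⟩ - 0.4|011⟩ - 0.4|100⟩ + 0.4i|101⟩ + 0.1|110⟩ - 1/2|111⟩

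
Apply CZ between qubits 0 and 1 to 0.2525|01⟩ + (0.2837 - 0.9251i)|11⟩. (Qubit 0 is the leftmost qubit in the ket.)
0.2525|01⟩ + (-0.2837 + 0.9251i)|11⟩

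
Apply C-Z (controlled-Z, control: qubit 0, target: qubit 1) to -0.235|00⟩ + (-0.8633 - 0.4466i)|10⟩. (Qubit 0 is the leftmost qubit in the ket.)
-0.235|00⟩ + (-0.8633 - 0.4466i)|10⟩

C-Z leaves the control-|0⟩ kets |00⟩, |01⟩ unchanged and applies Z to qubit 1 on the control-|1⟩ pair (|10⟩, |11⟩).
Z = [[1, 0], [0, -1]].
With a = amp(|10⟩) = (-0.8633 - 0.4466i) and b = amp(|11⟩) = 0:
new amp(|10⟩) = (1)·a = (-0.8633 - 0.4466i)
new amp(|11⟩) = (-1)·b = 0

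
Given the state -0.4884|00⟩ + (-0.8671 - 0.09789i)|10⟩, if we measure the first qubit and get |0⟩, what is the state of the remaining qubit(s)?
-|0⟩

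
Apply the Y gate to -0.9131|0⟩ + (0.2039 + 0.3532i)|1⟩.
(0.3532 - 0.2039i)|0⟩ - 0.9131i|1⟩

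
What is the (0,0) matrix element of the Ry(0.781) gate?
0.9247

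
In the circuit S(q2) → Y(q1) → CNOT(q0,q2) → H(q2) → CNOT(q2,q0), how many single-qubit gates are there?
3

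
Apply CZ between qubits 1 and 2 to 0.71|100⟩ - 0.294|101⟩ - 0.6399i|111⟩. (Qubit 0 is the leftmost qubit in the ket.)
0.71|100⟩ - 0.294|101⟩ + 0.6399i|111⟩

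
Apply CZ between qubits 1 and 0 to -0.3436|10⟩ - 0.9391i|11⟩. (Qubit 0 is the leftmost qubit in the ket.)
-0.3436|10⟩ + 0.9391i|11⟩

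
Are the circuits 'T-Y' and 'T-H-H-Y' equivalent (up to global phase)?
Yes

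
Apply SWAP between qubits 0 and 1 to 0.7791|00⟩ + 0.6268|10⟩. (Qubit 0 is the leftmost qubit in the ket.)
0.7791|00⟩ + 0.6268|01⟩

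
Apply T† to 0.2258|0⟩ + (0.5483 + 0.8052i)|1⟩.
0.2258|0⟩ + (0.9571 + 0.1817i)|1⟩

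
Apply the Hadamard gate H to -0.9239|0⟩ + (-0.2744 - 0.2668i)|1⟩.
(-0.8473 - 0.1887i)|0⟩ + (-0.4593 + 0.1887i)|1⟩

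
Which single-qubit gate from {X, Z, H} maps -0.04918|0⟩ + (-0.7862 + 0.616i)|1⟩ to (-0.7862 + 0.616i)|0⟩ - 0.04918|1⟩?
X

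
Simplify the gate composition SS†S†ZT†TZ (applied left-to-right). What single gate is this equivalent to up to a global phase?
S†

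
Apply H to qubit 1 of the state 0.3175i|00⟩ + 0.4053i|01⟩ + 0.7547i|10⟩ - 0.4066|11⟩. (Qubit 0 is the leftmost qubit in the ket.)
0.5111i|00⟩ - 0.06208i|01⟩ + (-0.2875 + 0.5337i)|10⟩ + (0.2875 + 0.5337i)|11⟩

H on qubit 1 mixes each pair of kets that differ only in qubit 1: amplitudes (a, b) of (|…0…⟩, |…1…⟩) become ((a + b)/√2, (a − b)/√2). Kets absent from the input have amplitude 0.
(|00⟩, |01⟩): (a, b) = (0.3175i, 0.4053i) → (0.5111i, -0.06208i)
(|10⟩, |11⟩): (a, b) = (0.7547i, -0.4066) → ((-0.2875 + 0.5337i), (0.2875 + 0.5337i))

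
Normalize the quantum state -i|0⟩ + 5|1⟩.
-0.1961i|0⟩ + 0.9806|1⟩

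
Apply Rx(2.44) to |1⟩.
-0.9391i|0⟩ + 0.3436|1⟩

Rx(2.44) = [[cos(θ/2), −i·sin(θ/2)], [−i·sin(θ/2), cos(θ/2)]]; θ = 2.44, cos(θ/2) ≈ 0.343646, sin(θ/2) ≈ 0.939099.
With a = amp(|0⟩) = 0 and b = amp(|1⟩) = 1:
new amp(|0⟩) = (0.343646)·a + (-0.939099i)·b = -0.9391i
new amp(|1⟩) = (-0.939099i)·a + (0.343646)·b = 0.3436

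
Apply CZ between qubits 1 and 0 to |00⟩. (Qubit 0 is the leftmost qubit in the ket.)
|00⟩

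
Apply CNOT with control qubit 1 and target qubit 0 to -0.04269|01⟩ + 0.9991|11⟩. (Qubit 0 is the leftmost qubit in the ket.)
0.9991|01⟩ - 0.04269|11⟩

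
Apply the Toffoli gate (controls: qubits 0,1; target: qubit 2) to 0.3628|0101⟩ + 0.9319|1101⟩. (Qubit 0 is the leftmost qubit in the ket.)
0.3628|0101⟩ + 0.9319|1111⟩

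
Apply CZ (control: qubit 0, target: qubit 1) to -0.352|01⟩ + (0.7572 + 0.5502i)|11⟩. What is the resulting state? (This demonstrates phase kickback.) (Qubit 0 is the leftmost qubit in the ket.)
-0.352|01⟩ + (-0.7572 - 0.5502i)|11⟩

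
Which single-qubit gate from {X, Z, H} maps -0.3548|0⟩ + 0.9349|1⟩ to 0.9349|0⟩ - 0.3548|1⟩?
X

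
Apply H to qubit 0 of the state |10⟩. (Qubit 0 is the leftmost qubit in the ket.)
1/√2|00⟩ - 1/√2|10⟩

H on qubit 0 mixes each pair of kets that differ only in qubit 0: amplitudes (a, b) of (|…0…⟩, |…1…⟩) become ((a + b)/√2, (a − b)/√2). Kets absent from the input have amplitude 0.
(|00⟩, |10⟩): (a, b) = (0, 1) → (1/√2, -1/√2)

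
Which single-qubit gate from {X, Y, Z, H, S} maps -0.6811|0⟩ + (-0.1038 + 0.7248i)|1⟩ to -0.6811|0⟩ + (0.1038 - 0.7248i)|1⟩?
Z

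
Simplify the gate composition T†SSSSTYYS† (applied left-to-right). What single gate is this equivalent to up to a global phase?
S†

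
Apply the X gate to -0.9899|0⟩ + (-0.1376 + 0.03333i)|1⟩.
(-0.1376 + 0.03333i)|0⟩ - 0.9899|1⟩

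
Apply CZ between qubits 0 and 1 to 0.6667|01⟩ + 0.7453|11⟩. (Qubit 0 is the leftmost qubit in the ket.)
0.6667|01⟩ - 0.7453|11⟩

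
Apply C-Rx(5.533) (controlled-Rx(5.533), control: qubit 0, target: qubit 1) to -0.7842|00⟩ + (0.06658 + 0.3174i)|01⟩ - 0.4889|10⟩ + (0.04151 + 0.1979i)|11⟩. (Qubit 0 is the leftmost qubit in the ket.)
-0.7842|00⟩ + (0.06658 + 0.3174i)|01⟩ + (0.5274 - 0.01521i)|10⟩ + (-0.03862 - 0.005028i)|11⟩

C-Rx(5.533) leaves the control-|0⟩ kets |00⟩, |01⟩ unchanged and applies Rx(5.533) to qubit 1 on the control-|1⟩ pair (|10⟩, |11⟩).
Rx(5.533) = [[cos(θ/2), −i·sin(θ/2)], [−i·sin(θ/2), cos(θ/2)]]; θ = 5.533, cos(θ/2) ≈ -0.930474, sin(θ/2) ≈ 0.366359.
With a = amp(|10⟩) = -0.4889 and b = amp(|11⟩) = (0.04151 + 0.1979i):
new amp(|10⟩) = (-0.930474)·a + (-0.366359i)·b = (0.5274 - 0.01521i)
new amp(|11⟩) = (-0.366359i)·a + (-0.930474)·b = (-0.03862 - 0.005028i)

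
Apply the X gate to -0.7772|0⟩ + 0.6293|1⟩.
0.6293|0⟩ - 0.7772|1⟩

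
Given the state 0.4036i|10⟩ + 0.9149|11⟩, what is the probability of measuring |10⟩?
0.1629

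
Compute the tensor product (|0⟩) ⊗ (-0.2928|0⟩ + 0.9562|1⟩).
-0.2928|00⟩ + 0.9562|01⟩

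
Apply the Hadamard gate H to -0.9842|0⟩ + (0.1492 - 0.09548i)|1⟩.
(-0.5904 - 0.06751i)|0⟩ + (-0.8014 + 0.06751i)|1⟩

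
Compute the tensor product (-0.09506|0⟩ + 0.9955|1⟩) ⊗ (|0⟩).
-0.09506|00⟩ + 0.9955|10⟩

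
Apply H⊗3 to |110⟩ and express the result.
1/√8|000⟩ + 1/√8|001⟩ - 1/√8|010⟩ - 1/√8|011⟩ - 1/√8|100⟩ - 1/√8|101⟩ + 1/√8|110⟩ + 1/√8|111⟩

H⊗3 gives amp(|y⟩) = (1/2√2) Σ_x (−1)^(x·y) amp(|x⟩), where x·y is the number of positions in which both x and y have a 1.
|000⟩: (1)/(2√2) = 1/√8
|001⟩: (1)/(2√2) = 1/√8
|010⟩: (-1)/(2√2) = -1/√8
|011⟩: (-1)/(2√2) = -1/√8
|100⟩: (-1)/(2√2) = -1/√8
|101⟩: (-1)/(2√2) = -1/√8
|110⟩: (1)/(2√2) = 1/√8
|111⟩: (1)/(2√2) = 1/√8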